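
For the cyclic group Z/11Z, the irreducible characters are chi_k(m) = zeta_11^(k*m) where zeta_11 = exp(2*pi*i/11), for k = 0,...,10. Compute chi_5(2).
chi_5(2) = zeta_11^10 = exp(-2*I*pi/11)

chi_5(2) = zeta_11^(5*2) = zeta_11^10. Since zeta_11^11 = 1, this equals zeta_11^10 = exp(2*pi*i*10/11) = exp(-2*I*pi/11).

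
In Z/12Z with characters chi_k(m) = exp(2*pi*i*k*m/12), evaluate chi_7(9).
chi_7(9) = zeta_12^63 = I

Solution. chi_7(9) = zeta_12^(7*9) = zeta_12^63. Since zeta_12^12 = 1, this equals zeta_12^3 = exp(2*pi*i*3/12) = I.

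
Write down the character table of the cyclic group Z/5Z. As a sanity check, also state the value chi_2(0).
Character table of Z/5Z (irreps indexed chi_0,...,chi_4 with chi_k(m) = zeta_5^(k*m), zeta_5 = exp(2*pi*i/5)):
  irrep \ class  {0} (size 1)  {1} (size 1)    {2} (size 1)    {3} (size 1)    {4} (size 1)  
  chi_0          1             1               1               1               1             
  chi_1          1             exp(2*I*pi/5)   exp(4*I*pi/5)   exp(-4*I*pi/5)  exp(-2*I*pi/5)
  chi_2          1             exp(4*I*pi/5)   exp(-2*I*pi/5)  exp(2*I*pi/5)   exp(-4*I*pi/5)
  chi_3          1             exp(-4*I*pi/5)  exp(2*I*pi/5)   exp(-2*I*pi/5)  exp(4*I*pi/5) 
  chi_4          1             exp(-2*I*pi/5)  exp(-4*I*pi/5)  exp(4*I*pi/5)   exp(2*I*pi/5) 

Spot check: chi_2(0) = zeta_5^(2*0) = zeta_5^0 = 1.

Reasoning: Z/5Z is abelian, so all 5 irreducible complex representations are 1-dimensional. They are given by chi_k(m) = zeta_5^(k*m) for k = 0,...,4. Row orthogonality: sum_m chi_k(m) conj(chi_l(m)) = 5 * [k = l].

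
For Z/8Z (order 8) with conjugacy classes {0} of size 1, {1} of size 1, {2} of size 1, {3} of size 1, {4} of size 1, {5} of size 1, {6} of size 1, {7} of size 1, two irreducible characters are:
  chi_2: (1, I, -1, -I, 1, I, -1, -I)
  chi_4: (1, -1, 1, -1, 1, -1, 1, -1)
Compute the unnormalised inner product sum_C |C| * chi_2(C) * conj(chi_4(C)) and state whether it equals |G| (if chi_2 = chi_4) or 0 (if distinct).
Sum = 0; so <chi_2, chi_4> = 0 (distinct irreducibles are orthogonal).

Argument: Compute term by term over conjugacy classes (|C| * chi_2(C) * conj(chi_4(C))):
  1*(1)*conj(1) + 1*(I)*conj(-1) + 1*(-1)*conj(1) + 1*(-I)*conj(-1) + 1*(1)*conj(1) + 1*(I)*conj(-1) + 1*(-1)*conj(1) + 1*(-I)*conj(-1)
  = (1) + (-I) + (-1) + (I) + (1) + (-I) + (-1) + (I)
  = 0.
(Exp terms are combined using exp(i*s)*conj(exp(i*t)) = exp(i*(s-t)), and sums of them are collapsed using the identity that for every m > 1 the m distinct m-th roots of unity sum to 0, e.g. 1 + exp(2*I*pi/3) + exp(-2*I*pi/3) = 0.)
Dividing by |G| = 8 gives 0/8 = 0, matching the row-orthogonality relation <chi_2, chi_4> = [chi_2 = chi_4].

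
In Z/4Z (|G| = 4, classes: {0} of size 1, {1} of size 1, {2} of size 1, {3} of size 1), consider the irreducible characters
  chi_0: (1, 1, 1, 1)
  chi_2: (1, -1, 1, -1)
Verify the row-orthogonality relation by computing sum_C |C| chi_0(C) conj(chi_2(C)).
Sum = 0; so <chi_0, chi_2> = 0 (distinct irreducibles are orthogonal).

Solution. Compute term by term over conjugacy classes (|C| * chi_0(C) * conj(chi_2(C))):
  1*(1)*conj(1) + 1*(1)*conj(-1) + 1*(1)*conj(1) + 1*(1)*conj(-1)
  = (1) + (-1) + (1) + (-1)
  = 0.
(Exp terms are combined using exp(i*s)*conj(exp(i*t)) = exp(i*(s-t)), and sums of them are collapsed using the identity that for every m > 1 the m distinct m-th roots of unity sum to 0, e.g. 1 + exp(2*I*pi/3) + exp(-2*I*pi/3) = 0.)
Dividing by |G| = 4 gives 0/4 = 0, matching the row-orthogonality relation <chi_0, chi_2> = [chi_0 = chi_2].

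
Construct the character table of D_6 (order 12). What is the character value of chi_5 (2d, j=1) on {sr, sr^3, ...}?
Conjugacy classes: {e} of size 1, {r^3} of size 1, {r^1, r^5} of size 2, {r^2, r^4} of size 2, {s, sr^2, ...} of size 3, {sr, sr^3, ...} of size 3.
Character table:
  irrep \ class              {e} (size 1)  {r^3} (size 1)  {r^1, r^5} (size 2)  {r^2, r^4} (size 2)  {s, sr^2, ...} (size 3)  {sr, sr^3, ...} (size 3)
  chi_1 (triv)               1             1               1                    1                    1                        1                       
  chi_2 (sign: r->1, s->-1)  1             1               1                    1                    -1                       -1                      
  chi_3 (r->-1, s->1)        1             -1              -1                   1                    1                        -1                      
  chi_4 (r->-1, s->-1)       1             -1              -1                   1                    -1                       1                       
  chi_5 (2d, j=1)            2             -2              1                    -1                   0                        0                       
  chi_6 (2d, j=2)            2             2               -1                   -1                   0                        0                       

Spot check: chi_5 (2d, j=1) on {sr, sr^3, ...} = 0.

Explanation: D_6 has order 2*6 = 12 with 6 conjugacy classes, hence 6 irreducibles. Sum of squared dims 1 + 1 + 1 + 1 + 4 + 4 = 12 = |G|. Linear characters come from the abelianisation; the 2-dimensional irreps have character r^k -> 2*cos(2*pi*j*k/6), reflections -> 0.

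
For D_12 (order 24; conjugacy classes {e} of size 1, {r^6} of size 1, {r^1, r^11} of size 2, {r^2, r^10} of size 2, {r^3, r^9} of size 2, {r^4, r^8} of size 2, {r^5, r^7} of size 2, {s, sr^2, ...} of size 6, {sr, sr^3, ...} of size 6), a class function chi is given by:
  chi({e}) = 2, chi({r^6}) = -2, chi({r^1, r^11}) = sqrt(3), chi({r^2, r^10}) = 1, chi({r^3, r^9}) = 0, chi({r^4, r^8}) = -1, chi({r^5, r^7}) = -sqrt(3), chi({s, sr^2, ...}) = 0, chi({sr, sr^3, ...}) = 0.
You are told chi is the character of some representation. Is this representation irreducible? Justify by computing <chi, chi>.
Irreducible: <chi, chi> = 1.

Derivation: <chi, chi> = (1/|G|) sum_C |C| * |chi(C)|^2 = (1/24)[1*|2|^2 + 1*|-2|^2 + 2*|sqrt(3)|^2 + 2*|1|^2 + 2*|0|^2 + 2*|-1|^2 + 2*|-sqrt(3)|^2 + 6*|0|^2 + 6*|0|^2]
  = (1/24)[(4) + (4) + (6) + (2) + (0) + (2) + (6) + (0) + (0)] = 24/24 = 1.
A character is irreducible iff <chi, chi> = 1, so this representation is irreducible.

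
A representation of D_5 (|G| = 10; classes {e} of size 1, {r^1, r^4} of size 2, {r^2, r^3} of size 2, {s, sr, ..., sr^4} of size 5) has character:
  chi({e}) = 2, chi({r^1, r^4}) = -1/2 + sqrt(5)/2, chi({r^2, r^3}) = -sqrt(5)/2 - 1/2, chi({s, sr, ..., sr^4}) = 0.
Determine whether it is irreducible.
Irreducible: <chi, chi> = 1.

<chi, chi> = (1/|G|) sum_C |C| * |chi(C)|^2 = (1/10)[1*|2|^2 + 2*|-1/2 + sqrt(5)/2|^2 + 2*|-sqrt(5)/2 - 1/2|^2 + 5*|0|^2]
  = (1/10)[(4) + (3 - sqrt(5)) + (sqrt(5) + 3) + (0)] = 10/10 = 1.
A character is irreducible iff <chi, chi> = 1, so this representation is irreducible.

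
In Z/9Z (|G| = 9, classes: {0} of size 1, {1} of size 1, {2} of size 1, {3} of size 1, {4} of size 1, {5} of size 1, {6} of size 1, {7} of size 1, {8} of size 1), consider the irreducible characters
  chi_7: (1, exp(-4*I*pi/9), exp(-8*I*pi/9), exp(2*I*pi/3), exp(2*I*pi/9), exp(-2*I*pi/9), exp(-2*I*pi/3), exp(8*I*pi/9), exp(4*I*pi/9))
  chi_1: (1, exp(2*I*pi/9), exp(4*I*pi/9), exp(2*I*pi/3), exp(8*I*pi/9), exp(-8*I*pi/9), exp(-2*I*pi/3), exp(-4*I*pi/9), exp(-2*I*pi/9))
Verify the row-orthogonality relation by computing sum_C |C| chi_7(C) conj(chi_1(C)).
Sum = 0; so <chi_7, chi_1> = 0 (distinct irreducibles are orthogonal).

Details: Compute term by term over conjugacy classes (|C| * chi_7(C) * conj(chi_1(C))):
  1*(1)*conj(1) + 1*(exp(-4*I*pi/9))*conj(exp(2*I*pi/9)) + 1*(exp(-8*I*pi/9))*conj(exp(4*I*pi/9)) + 1*(exp(2*I*pi/3))*conj(exp(2*I*pi/3)) + 1*(exp(2*I*pi/9))*conj(exp(8*I*pi/9)) + 1*(exp(-2*I*pi/9))*conj(exp(-8*I*pi/9)) + 1*(exp(-2*I*pi/3))*conj(exp(-2*I*pi/3)) + 1*(exp(8*I*pi/9))*conj(exp(-4*I*pi/9)) + 1*(exp(4*I*pi/9))*conj(exp(-2*I*pi/9))
  = (1) + (exp(-2*I*pi/3)) + (exp(2*I*pi/3)) + (1) + (exp(-2*I*pi/3)) + (exp(2*I*pi/3)) + (1) + (exp(-2*I*pi/3)) + (exp(2*I*pi/3))
  = 0.
(Exp terms are combined using exp(i*s)*conj(exp(i*t)) = exp(i*(s-t)), and sums of them are collapsed using the identity that for every m > 1 the m distinct m-th roots of unity sum to 0, e.g. 1 + exp(2*I*pi/3) + exp(-2*I*pi/3) = 0.)
Dividing by |G| = 9 gives 0/9 = 0, matching the row-orthogonality relation <chi_7, chi_1> = [chi_7 = chi_1].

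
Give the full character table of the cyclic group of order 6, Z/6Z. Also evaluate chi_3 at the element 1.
Character table of Z/6Z (irreps indexed chi_0,...,chi_5 with chi_k(m) = zeta_6^(k*m), zeta_6 = exp(2*pi*i/6)):
  irrep \ class  {0} (size 1)  {1} (size 1)    {2} (size 1)    {3} (size 1)  {4} (size 1)    {5} (size 1)  
  chi_0          1             1               1               1             1               1             
  chi_1          1             exp(I*pi/3)     exp(2*I*pi/3)   -1            exp(-2*I*pi/3)  exp(-I*pi/3)  
  chi_2          1             exp(2*I*pi/3)   exp(-2*I*pi/3)  1             exp(2*I*pi/3)   exp(-2*I*pi/3)
  chi_3          1             -1              1               -1            1               -1            
  chi_4          1             exp(-2*I*pi/3)  exp(2*I*pi/3)   1             exp(-2*I*pi/3)  exp(2*I*pi/3) 
  chi_5          1             exp(-I*pi/3)    exp(-2*I*pi/3)  -1            exp(2*I*pi/3)   exp(I*pi/3)   

Spot check: chi_3(1) = zeta_6^(3*1) = zeta_6^3 = -1.

Justification: Z/6Z is abelian, so all 6 irreducible complex representations are 1-dimensional. They are given by chi_k(m) = zeta_6^(k*m) for k = 0,...,5. Row orthogonality: sum_m chi_k(m) conj(chi_l(m)) = 6 * [k = l].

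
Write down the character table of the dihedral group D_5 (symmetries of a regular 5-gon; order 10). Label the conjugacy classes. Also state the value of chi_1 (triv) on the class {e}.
Conjugacy classes: {e} of size 1, {r^1, r^4} of size 2, {r^2, r^3} of size 2, {s, sr, ..., sr^4} of size 5.
Character table:
  irrep \ class              {e} (size 1)  {r^1, r^4} (size 2)  {r^2, r^3} (size 2)  {s, sr, ..., sr^4} (size 5)
  chi_1 (triv)               1             1                    1                    1                          
  chi_2 (sign: r->1, s->-1)  1             1                    1                    -1                         
  chi_3 (2d, j=1)            2             -1/2 + sqrt(5)/2     -sqrt(5)/2 - 1/2     0                          
  chi_4 (2d, j=2)            2             -sqrt(5)/2 - 1/2     -1/2 + sqrt(5)/2     0                          

Spot check: chi_1 (triv) on {e} = 1.

Reasoning: D_5 has order 2*5 = 10 with 4 conjugacy classes, hence 4 irreducibles. Sum of squared dims 1 + 1 + 4 + 4 = 10 = |G|. Linear characters come from the abelianisation; the 2-dimensional irreps have character r^k -> 2*cos(2*pi*j*k/5), reflections -> 0.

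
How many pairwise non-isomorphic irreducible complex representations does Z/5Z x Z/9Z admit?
45

Proof sketch: The number of irreducible complex representations of a finite group equals its number of conjugacy classes. Z/5Z x Z/9Z is abelian of order 45, so every element is its own conjugacy class: 45 classes, so Z/5Z x Z/9Z (order 45) has exactly 45 irreducible complex representations.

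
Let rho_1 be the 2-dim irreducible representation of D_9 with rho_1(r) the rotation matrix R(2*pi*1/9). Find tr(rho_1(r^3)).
chi_{rho_1}(r^3) = 2*cos(2*pi*1*3/9) = -1

Argument: rho_1(r^3) is rotation by angle 2*pi*1*3/9, whose trace is 2*cos(2*pi*1*3/9) = -1.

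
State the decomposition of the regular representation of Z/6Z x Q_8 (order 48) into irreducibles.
Each irreducible V_i of dimension d_i appears with multiplicity d_i, i.e. rho_reg = (direct sum over all irreducibles V_i) d_i V_i. The irreducible dimensions for Z/6Z x Q_8 are 1, 1, 1, 1, 1, 1, 1, 1, 1, 1, 1, 1, 1, 1, 1, 1, 1, 1, 1, 1, 1, 1, 1, 1, 2, 2, 2, 2, 2, 2: 24 irreducibles of dimension 1, each with multiplicity 1; 6 irreducibles of dimension 2, each with multiplicity 2. Total dimension 24*1*1 + 6*2*2 = 48 = |G|.

Reasoning: General theorem: in the regular representation of a finite group G, each irreducible appears with multiplicity equal to its dimension. Check: dim(rho_reg) = sum d_i^2 = 1 + 1 + 1 + 1 + 1 + 1 + 1 + 1 + 1 + 1 + 1 + 1 + 1 + 1 + 1 + 1 + 1 + 1 + 1 + 1 + 1 + 1 + 1 + 1 + 4 + 4 + 4 + 4 + 4 + 4 = 48 = |G|.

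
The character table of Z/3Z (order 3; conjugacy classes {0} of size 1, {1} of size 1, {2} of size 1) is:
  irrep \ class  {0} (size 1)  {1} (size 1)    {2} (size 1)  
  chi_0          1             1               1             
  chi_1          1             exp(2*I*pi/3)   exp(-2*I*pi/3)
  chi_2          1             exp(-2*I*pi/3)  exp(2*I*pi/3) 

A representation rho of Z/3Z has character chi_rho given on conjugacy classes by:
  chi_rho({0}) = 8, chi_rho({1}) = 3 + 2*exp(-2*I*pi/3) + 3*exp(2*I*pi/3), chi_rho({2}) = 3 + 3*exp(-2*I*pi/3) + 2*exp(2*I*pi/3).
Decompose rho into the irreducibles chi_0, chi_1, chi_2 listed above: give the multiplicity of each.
Multiplicities: chi_0: 3, chi_1: 3, chi_2: 2.

Working: Use <chi_rho, chi> = (1/|G|) sum_C |C| * chi_rho(C) * conj(chi(C)) with |G| = 3 for each irreducible chi in the table:
  <chi_rho, chi_0> = (1/3)[1*(8)*conj(1) + 1*(3 + 2*exp(-2*I*pi/3) + 3*exp(2*I*pi/3))*conj(1) + 1*(3 + 3*exp(-2*I*pi/3) + 2*exp(2*I*pi/3))*conj(1)]
      = (1/3)[(8) + (3 + 2*exp(-2*I*pi/3) + 3*exp(2*I*pi/3)) + (3 + 3*exp(-2*I*pi/3) + 2*exp(2*I*pi/3))] = 9/3 = 3
  <chi_rho, chi_1> = (1/3)[1*(8)*conj(1) + 1*(3 + 2*exp(-2*I*pi/3) + 3*exp(2*I*pi/3))*conj(exp(2*I*pi/3)) + 1*(3 + 3*exp(-2*I*pi/3) + 2*exp(2*I*pi/3))*conj(exp(-2*I*pi/3))]
      = (1/3)[(8) + (3 + 3*exp(-2*I*pi/3) + 2*exp(2*I*pi/3)) + (3 + 2*exp(-2*I*pi/3) + 3*exp(2*I*pi/3))] = 9/3 = 3
  <chi_rho, chi_2> = (1/3)[1*(8)*conj(1) + 1*(3 + 2*exp(-2*I*pi/3) + 3*exp(2*I*pi/3))*conj(exp(-2*I*pi/3)) + 1*(3 + 3*exp(-2*I*pi/3) + 2*exp(2*I*pi/3))*conj(exp(2*I*pi/3))]
      = (1/3)[(8) + (-1) + (-1)] = 6/3 = 2
(Exp terms are combined using exp(i*s)*conj(exp(i*t)) = exp(i*(s-t)), and sums of them are collapsed using the identity that for every m > 1 the m distinct m-th roots of unity sum to 0, e.g. 1 + exp(2*I*pi/3) + exp(-2*I*pi/3) = 0.)
Dimension check: dim(rho) = sum (mult * dim) = 3*1 + 3*1 + 2*1 = 8 = chi_rho(e) = 8.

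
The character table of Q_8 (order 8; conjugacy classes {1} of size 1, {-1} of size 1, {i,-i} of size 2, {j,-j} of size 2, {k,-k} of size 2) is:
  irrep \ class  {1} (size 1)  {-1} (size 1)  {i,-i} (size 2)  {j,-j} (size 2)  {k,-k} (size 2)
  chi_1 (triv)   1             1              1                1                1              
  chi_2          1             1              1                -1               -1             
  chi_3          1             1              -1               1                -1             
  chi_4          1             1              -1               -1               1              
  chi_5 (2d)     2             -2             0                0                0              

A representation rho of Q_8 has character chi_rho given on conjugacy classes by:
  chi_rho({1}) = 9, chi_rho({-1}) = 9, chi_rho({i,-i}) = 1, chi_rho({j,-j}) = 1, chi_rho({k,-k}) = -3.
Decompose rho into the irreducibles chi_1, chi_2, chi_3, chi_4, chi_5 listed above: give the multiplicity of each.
Multiplicities: chi_1: 2, chi_2: 3, chi_3: 3, chi_4: 1, chi_5: 0.

Details: Use <chi_rho, chi> = (1/|G|) sum_C |C| * chi_rho(C) * conj(chi(C)) with |G| = 8 for each irreducible chi in the table:
  <chi_rho, chi_1> = (1/8)[1*(9)*conj(1) + 1*(9)*conj(1) + 2*(1)*conj(1) + 2*(1)*conj(1) + 2*(-3)*conj(1)]
      = (1/8)[(9) + (9) + (2) + (2) + (-6)] = 16/8 = 2
  <chi_rho, chi_2> = (1/8)[1*(9)*conj(1) + 1*(9)*conj(1) + 2*(1)*conj(1) + 2*(1)*conj(-1) + 2*(-3)*conj(-1)]
      = (1/8)[(9) + (9) + (2) + (-2) + (6)] = 24/8 = 3
  <chi_rho, chi_3> = (1/8)[1*(9)*conj(1) + 1*(9)*conj(1) + 2*(1)*conj(-1) + 2*(1)*conj(1) + 2*(-3)*conj(-1)]
      = (1/8)[(9) + (9) + (-2) + (2) + (6)] = 24/8 = 3
  <chi_rho, chi_4> = (1/8)[1*(9)*conj(1) + 1*(9)*conj(1) + 2*(1)*conj(-1) + 2*(1)*conj(-1) + 2*(-3)*conj(1)]
      = (1/8)[(9) + (9) + (-2) + (-2) + (-6)] = 8/8 = 1
  <chi_rho, chi_5> = (1/8)[1*(9)*conj(2) + 1*(9)*conj(-2) + 2*(1)*conj(0) + 2*(1)*conj(0) + 2*(-3)*conj(0)]
      = (1/8)[(18) + (-18) + (0) + (0) + (0)] = 0/8 = 0
Dimension check: dim(rho) = sum (mult * dim) = 2*1 + 3*1 + 3*1 + 1*1 + 0*2 = 9 = chi_rho(e) = 9.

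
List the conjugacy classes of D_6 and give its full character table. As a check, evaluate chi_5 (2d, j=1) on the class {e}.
Conjugacy classes: {e} of size 1, {r^3} of size 1, {r^1, r^5} of size 2, {r^2, r^4} of size 2, {s, sr^2, ...} of size 3, {sr, sr^3, ...} of size 3.
Character table:
  irrep \ class              {e} (size 1)  {r^3} (size 1)  {r^1, r^5} (size 2)  {r^2, r^4} (size 2)  {s, sr^2, ...} (size 3)  {sr, sr^3, ...} (size 3)
  chi_1 (triv)               1             1               1                    1                    1                        1                       
  chi_2 (sign: r->1, s->-1)  1             1               1                    1                    -1                       -1                      
  chi_3 (r->-1, s->1)        1             -1              -1                   1                    1                        -1                      
  chi_4 (r->-1, s->-1)       1             -1              -1                   1                    -1                       1                       
  chi_5 (2d, j=1)            2             -2              1                    -1                   0                        0                       
  chi_6 (2d, j=2)            2             2               -1                   -1                   0                        0                       

Spot check: chi_5 (2d, j=1) on {e} = 2.

Argument: D_6 has order 2*6 = 12 with 6 conjugacy classes, hence 6 irreducibles. Sum of squared dims 1 + 1 + 1 + 1 + 4 + 4 = 12 = |G|. Linear characters come from the abelianisation; the 2-dimensional irreps have character r^k -> 2*cos(2*pi*j*k/6), reflections -> 0.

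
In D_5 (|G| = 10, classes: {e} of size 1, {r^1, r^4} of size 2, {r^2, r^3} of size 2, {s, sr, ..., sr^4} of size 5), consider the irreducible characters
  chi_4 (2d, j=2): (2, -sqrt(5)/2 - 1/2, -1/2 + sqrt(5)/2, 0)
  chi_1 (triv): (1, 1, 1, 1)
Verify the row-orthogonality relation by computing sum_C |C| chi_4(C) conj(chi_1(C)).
Sum = 0; so <chi_4, chi_1> = 0 (distinct irreducibles are orthogonal).

Details: Compute term by term over conjugacy classes (|C| * chi_4(C) * conj(chi_1(C))):
  1*(2)*conj(1) + 2*(-sqrt(5)/2 - 1/2)*conj(1) + 2*(-1/2 + sqrt(5)/2)*conj(1) + 5*(0)*conj(1)
  = (2) + (-sqrt(5) - 1) + (-1 + sqrt(5)) + (0)
  = 0.
Dividing by |G| = 10 gives 0/10 = 0, matching the row-orthogonality relation <chi_4, chi_1> = [chi_4 = chi_1].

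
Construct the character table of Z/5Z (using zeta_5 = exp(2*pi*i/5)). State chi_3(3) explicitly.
Character table of Z/5Z (irreps indexed chi_0,...,chi_4 with chi_k(m) = zeta_5^(k*m), zeta_5 = exp(2*pi*i/5)):
  irrep \ class  {0} (size 1)  {1} (size 1)    {2} (size 1)    {3} (size 1)    {4} (size 1)  
  chi_0          1             1               1               1               1             
  chi_1          1             exp(2*I*pi/5)   exp(4*I*pi/5)   exp(-4*I*pi/5)  exp(-2*I*pi/5)
  chi_2          1             exp(4*I*pi/5)   exp(-2*I*pi/5)  exp(2*I*pi/5)   exp(-4*I*pi/5)
  chi_3          1             exp(-4*I*pi/5)  exp(2*I*pi/5)   exp(-2*I*pi/5)  exp(4*I*pi/5) 
  chi_4          1             exp(-2*I*pi/5)  exp(-4*I*pi/5)  exp(4*I*pi/5)   exp(2*I*pi/5) 

Spot check: chi_3(3) = zeta_5^(3*3) = zeta_5^9 = exp(-2*I*pi/5).

Justification: Z/5Z is abelian, so all 5 irreducible complex representations are 1-dimensional. They are given by chi_k(m) = zeta_5^(k*m) for k = 0,...,4. Row orthogonality: sum_m chi_k(m) conj(chi_l(m)) = 5 * [k = l].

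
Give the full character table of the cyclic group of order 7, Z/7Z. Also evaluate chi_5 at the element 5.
Character table of Z/7Z (irreps indexed chi_0,...,chi_6 with chi_k(m) = zeta_7^(k*m), zeta_7 = exp(2*pi*i/7)):
  irrep \ class  {0} (size 1)  {1} (size 1)    {2} (size 1)    {3} (size 1)    {4} (size 1)    {5} (size 1)    {6} (size 1)  
  chi_0          1             1               1               1               1               1               1             
  chi_1          1             exp(2*I*pi/7)   exp(4*I*pi/7)   exp(6*I*pi/7)   exp(-6*I*pi/7)  exp(-4*I*pi/7)  exp(-2*I*pi/7)
  chi_2          1             exp(4*I*pi/7)   exp(-6*I*pi/7)  exp(-2*I*pi/7)  exp(2*I*pi/7)   exp(6*I*pi/7)   exp(-4*I*pi/7)
  chi_3          1             exp(6*I*pi/7)   exp(-2*I*pi/7)  exp(4*I*pi/7)   exp(-4*I*pi/7)  exp(2*I*pi/7)   exp(-6*I*pi/7)
  chi_4          1             exp(-6*I*pi/7)  exp(2*I*pi/7)   exp(-4*I*pi/7)  exp(4*I*pi/7)   exp(-2*I*pi/7)  exp(6*I*pi/7) 
  chi_5          1             exp(-4*I*pi/7)  exp(6*I*pi/7)   exp(2*I*pi/7)   exp(-2*I*pi/7)  exp(-6*I*pi/7)  exp(4*I*pi/7) 
  chi_6          1             exp(-2*I*pi/7)  exp(-4*I*pi/7)  exp(-6*I*pi/7)  exp(6*I*pi/7)   exp(4*I*pi/7)   exp(2*I*pi/7) 

Spot check: chi_5(5) = zeta_7^(5*5) = zeta_7^25 = exp(-6*I*pi/7).

Why: Z/7Z is abelian, so all 7 irreducible complex representations are 1-dimensional. They are given by chi_k(m) = zeta_7^(k*m) for k = 0,...,6. Row orthogonality: sum_m chi_k(m) conj(chi_l(m)) = 7 * [k = l].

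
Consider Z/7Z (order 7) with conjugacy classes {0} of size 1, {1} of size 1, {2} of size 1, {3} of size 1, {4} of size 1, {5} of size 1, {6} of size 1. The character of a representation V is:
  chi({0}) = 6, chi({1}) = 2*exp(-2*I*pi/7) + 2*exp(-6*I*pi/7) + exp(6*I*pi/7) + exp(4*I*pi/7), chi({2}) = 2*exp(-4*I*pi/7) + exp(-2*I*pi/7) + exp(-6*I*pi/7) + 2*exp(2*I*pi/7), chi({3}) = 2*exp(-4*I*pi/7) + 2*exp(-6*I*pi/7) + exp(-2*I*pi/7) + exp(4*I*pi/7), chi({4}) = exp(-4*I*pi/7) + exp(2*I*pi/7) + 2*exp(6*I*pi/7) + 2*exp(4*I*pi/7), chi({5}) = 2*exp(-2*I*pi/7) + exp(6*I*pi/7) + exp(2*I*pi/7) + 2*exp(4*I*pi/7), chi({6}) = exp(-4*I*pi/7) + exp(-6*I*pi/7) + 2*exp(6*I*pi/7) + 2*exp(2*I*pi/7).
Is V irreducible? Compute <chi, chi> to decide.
Not irreducible (reducible): <chi, chi> = 10 > 1.

Solution. <chi, chi> = (1/|G|) sum_C |C| * |chi(C)|^2 = (1/7)[1*|6|^2 + 1*|2*exp(-2*I*pi/7) + 2*exp(-6*I*pi/7) + exp(6*I*pi/7) + exp(4*I*pi/7)|^2 + 1*|2*exp(-4*I*pi/7) + exp(-2*I*pi/7) + exp(-6*I*pi/7) + 2*exp(2*I*pi/7)|^2 + 1*|2*exp(-4*I*pi/7) + 2*exp(-6*I*pi/7) + exp(-2*I*pi/7) + exp(4*I*pi/7)|^2 + 1*|exp(-4*I*pi/7) + exp(2*I*pi/7) + 2*exp(6*I*pi/7) + 2*exp(4*I*pi/7)|^2 + 1*|2*exp(-2*I*pi/7) + exp(6*I*pi/7) + exp(2*I*pi/7) + 2*exp(4*I*pi/7)|^2 + 1*|exp(-4*I*pi/7) + exp(-6*I*pi/7) + 2*exp(6*I*pi/7) + 2*exp(2*I*pi/7)|^2]
  = (1/7)[(36) + (10 + 6*exp(-4*I*pi/7) + 3*exp(-2*I*pi/7) + 4*exp(-6*I*pi/7) + 4*exp(6*I*pi/7) + 3*exp(2*I*pi/7) + 6*exp(4*I*pi/7)) + (10 + 4*exp(-2*I*pi/7) + 3*exp(-4*I*pi/7) + 6*exp(-6*I*pi/7) + 6*exp(6*I*pi/7) + 3*exp(4*I*pi/7) + 4*exp(2*I*pi/7)) + (10 + 6*exp(-2*I*pi/7) + 4*exp(-4*I*pi/7) + 3*exp(-6*I*pi/7) + 3*exp(6*I*pi/7) + 4*exp(4*I*pi/7) + 6*exp(2*I*pi/7)) + (10 + 6*exp(-2*I*pi/7) + 4*exp(-4*I*pi/7) + 3*exp(-6*I*pi/7) + 3*exp(6*I*pi/7) + 4*exp(4*I*pi/7) + 6*exp(2*I*pi/7)) + (10 + 4*exp(-2*I*pi/7) + 3*exp(-4*I*pi/7) + 6*exp(-6*I*pi/7) + 6*exp(6*I*pi/7) + 3*exp(4*I*pi/7) + 4*exp(2*I*pi/7)) + (10 + 6*exp(-4*I*pi/7) + 3*exp(-2*I*pi/7) + 4*exp(-6*I*pi/7) + 4*exp(6*I*pi/7) + 3*exp(2*I*pi/7) + 6*exp(4*I*pi/7))] = 70/7 = 10.
(Exp terms are combined using exp(i*s)*conj(exp(i*t)) = exp(i*(s-t)), and sums of them are collapsed using the identity that for every m > 1 the m distinct m-th roots of unity sum to 0, e.g. 1 + exp(2*I*pi/3) + exp(-2*I*pi/3) = 0.)
A character is irreducible iff <chi, chi> = 1, so this representation is reducible.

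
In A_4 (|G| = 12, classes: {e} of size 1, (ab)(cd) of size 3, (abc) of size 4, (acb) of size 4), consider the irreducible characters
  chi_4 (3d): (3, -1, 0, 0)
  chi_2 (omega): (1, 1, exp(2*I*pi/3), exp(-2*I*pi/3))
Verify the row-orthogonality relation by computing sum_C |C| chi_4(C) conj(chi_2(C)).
Sum = 0; so <chi_4, chi_2> = 0 (distinct irreducibles are orthogonal).

Proof sketch: Compute term by term over conjugacy classes (|C| * chi_4(C) * conj(chi_2(C))):
  1*(3)*conj(1) + 3*(-1)*conj(1) + 4*(0)*conj(exp(2*I*pi/3)) + 4*(0)*conj(exp(-2*I*pi/3))
  = (3) + (-3) + (0) + (0)
  = 0.
(Exp terms are combined using exp(i*s)*conj(exp(i*t)) = exp(i*(s-t)), and sums of them are collapsed using the identity that for every m > 1 the m distinct m-th roots of unity sum to 0, e.g. 1 + exp(2*I*pi/3) + exp(-2*I*pi/3) = 0.)
Dividing by |G| = 12 gives 0/12 = 0, matching the row-orthogonality relation <chi_4, chi_2> = [chi_4 = chi_2].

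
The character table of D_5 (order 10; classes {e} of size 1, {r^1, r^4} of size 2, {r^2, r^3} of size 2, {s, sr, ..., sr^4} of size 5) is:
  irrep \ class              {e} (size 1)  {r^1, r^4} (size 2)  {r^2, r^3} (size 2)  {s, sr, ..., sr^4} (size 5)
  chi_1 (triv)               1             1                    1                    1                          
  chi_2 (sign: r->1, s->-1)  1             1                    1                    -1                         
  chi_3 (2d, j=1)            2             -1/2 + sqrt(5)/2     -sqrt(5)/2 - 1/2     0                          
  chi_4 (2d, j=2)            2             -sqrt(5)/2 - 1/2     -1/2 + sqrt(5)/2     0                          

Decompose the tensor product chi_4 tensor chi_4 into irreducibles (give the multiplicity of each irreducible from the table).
chi_4 tensor chi_4 = chi_1 + chi_2 + chi_3 (all other irreducibles have multiplicity 0).

The character of a tensor product is the pointwise product (chi_4 * chi_4)(C) = chi_4(C) * chi_4(C):
  {e}: (2)*(2), {r^1, r^4}: (-sqrt(5)/2 - 1/2)*(-sqrt(5)/2 - 1/2), {r^2, r^3}: (-1/2 + sqrt(5)/2)*(-1/2 + sqrt(5)/2), {s, sr, ..., sr^4}: (0)*(0)
so (chi_4 * chi_4) takes values
  {e} -> 4, {r^1, r^4} -> sqrt(5)/2 + 3/2, {r^2, r^3} -> 3/2 - sqrt(5)/2, {s, sr, ..., sr^4} -> 0.
Now take the inner product of this character with each irreducible chi from the table, <chi_4*chi_4, chi> = (1/10) sum_C |C| (chi_4*chi_4)(C) conj(chi(C)):
  <chi_4*chi_4, chi_1> = (1/10)[1*(4)*conj(1) + 2*(sqrt(5)/2 + 3/2)*conj(1) + 2*(3/2 - sqrt(5)/2)*conj(1) + 5*(0)*conj(1)]
      = (1/10)[(4) + (sqrt(5) + 3) + (3 - sqrt(5)) + (0)] = 10/10 = 1
  <chi_4*chi_4, chi_2> = (1/10)[1*(4)*conj(1) + 2*(sqrt(5)/2 + 3/2)*conj(1) + 2*(3/2 - sqrt(5)/2)*conj(1) + 5*(0)*conj(-1)]
      = (1/10)[(4) + (sqrt(5) + 3) + (3 - sqrt(5)) + (0)] = 10/10 = 1
  <chi_4*chi_4, chi_3> = (1/10)[1*(4)*conj(2) + 2*(sqrt(5)/2 + 3/2)*conj(-1/2 + sqrt(5)/2) + 2*(3/2 - sqrt(5)/2)*conj(-sqrt(5)/2 - 1/2) + 5*(0)*conj(0)]
      = (1/10)[(8) + (1 + sqrt(5)) + (1 - sqrt(5)) + (0)] = 10/10 = 1
  <chi_4*chi_4, chi_4> = (1/10)[1*(4)*conj(2) + 2*(sqrt(5)/2 + 3/2)*conj(-sqrt(5)/2 - 1/2) + 2*(3/2 - sqrt(5)/2)*conj(-1/2 + sqrt(5)/2) + 5*(0)*conj(0)]
      = (1/10)[(8) + (-2*sqrt(5) - 4) + (-4 + 2*sqrt(5)) + (0)] = 0/10 = 0
Hence the multiplicities are chi_1: 1, chi_2: 1, chi_3: 1. Dimension check: dim(chi_4)*dim(chi_4) = 2*2 = 4 and sum (mult * dim) = 1*1 + 1*1 + 1*2 = 4.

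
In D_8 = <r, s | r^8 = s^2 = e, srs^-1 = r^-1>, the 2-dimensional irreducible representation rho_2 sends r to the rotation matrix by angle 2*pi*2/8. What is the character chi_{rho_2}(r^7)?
chi_{rho_2}(r^7) = 2*cos(2*pi*2*7/8) = 0

Working: rho_2(r^7) is rotation by angle 2*pi*2*7/8, whose trace is 2*cos(2*pi*2*7/8) = 0.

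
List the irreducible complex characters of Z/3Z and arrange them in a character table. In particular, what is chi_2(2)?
Character table of Z/3Z (irreps indexed chi_0,...,chi_2 with chi_k(m) = zeta_3^(k*m), zeta_3 = exp(2*pi*i/3)):
  irrep \ class  {0} (size 1)  {1} (size 1)    {2} (size 1)  
  chi_0          1             1               1             
  chi_1          1             exp(2*I*pi/3)   exp(-2*I*pi/3)
  chi_2          1             exp(-2*I*pi/3)  exp(2*I*pi/3) 

Spot check: chi_2(2) = zeta_3^(2*2) = zeta_3^4 = exp(2*I*pi/3).

Proof sketch: Z/3Z is abelian, so all 3 irreducible complex representations are 1-dimensional. They are given by chi_k(m) = zeta_3^(k*m) for k = 0,...,2. Row orthogonality: sum_m chi_k(m) conj(chi_l(m)) = 3 * [k = l].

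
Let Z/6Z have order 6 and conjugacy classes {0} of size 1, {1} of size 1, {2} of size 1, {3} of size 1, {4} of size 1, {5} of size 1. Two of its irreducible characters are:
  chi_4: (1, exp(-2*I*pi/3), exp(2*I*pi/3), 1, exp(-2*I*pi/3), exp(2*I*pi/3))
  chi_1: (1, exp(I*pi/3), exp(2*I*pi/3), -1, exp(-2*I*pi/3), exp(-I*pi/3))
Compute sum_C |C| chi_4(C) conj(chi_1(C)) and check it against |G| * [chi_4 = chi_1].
Sum = 0; so <chi_4, chi_1> = 0 (distinct irreducibles are orthogonal).

Why: Compute term by term over conjugacy classes (|C| * chi_4(C) * conj(chi_1(C))):
  1*(1)*conj(1) + 1*(exp(-2*I*pi/3))*conj(exp(I*pi/3)) + 1*(exp(2*I*pi/3))*conj(exp(2*I*pi/3)) + 1*(1)*conj(-1) + 1*(exp(-2*I*pi/3))*conj(exp(-2*I*pi/3)) + 1*(exp(2*I*pi/3))*conj(exp(-I*pi/3))
  = (1) + (-1) + (1) + (-1) + (1) + (-1)
  = 0.
(Exp terms are combined using exp(i*s)*conj(exp(i*t)) = exp(i*(s-t)), and sums of them are collapsed using the identity that for every m > 1 the m distinct m-th roots of unity sum to 0, e.g. 1 + exp(2*I*pi/3) + exp(-2*I*pi/3) = 0.)
Dividing by |G| = 6 gives 0/6 = 0, matching the row-orthogonality relation <chi_4, chi_1> = [chi_4 = chi_1].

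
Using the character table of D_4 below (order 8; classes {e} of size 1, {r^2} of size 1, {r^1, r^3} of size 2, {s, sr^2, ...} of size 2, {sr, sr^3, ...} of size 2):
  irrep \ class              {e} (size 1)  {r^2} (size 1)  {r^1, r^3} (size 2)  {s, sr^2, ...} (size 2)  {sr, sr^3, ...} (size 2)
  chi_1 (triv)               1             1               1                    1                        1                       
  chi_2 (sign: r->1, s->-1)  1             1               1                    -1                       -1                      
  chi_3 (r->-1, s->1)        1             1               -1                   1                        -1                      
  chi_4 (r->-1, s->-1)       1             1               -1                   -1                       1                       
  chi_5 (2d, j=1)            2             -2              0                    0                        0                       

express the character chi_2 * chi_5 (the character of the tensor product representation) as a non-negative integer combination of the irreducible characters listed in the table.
chi_2 tensor chi_5 = chi_5 (all other irreducibles have multiplicity 0).

Proof sketch: The character of a tensor product is the pointwise product (chi_2 * chi_5)(C) = chi_2(C) * chi_5(C):
  {e}: (1)*(2), {r^2}: (1)*(-2), {r^1, r^3}: (1)*(0), {s, sr^2, ...}: (-1)*(0), {sr, sr^3, ...}: (-1)*(0)
so (chi_2 * chi_5) takes values
  {e} -> 2, {r^2} -> -2, {r^1, r^3} -> 0, {s, sr^2, ...} -> 0, {sr, sr^3, ...} -> 0.
Now take the inner product of this character with each irreducible chi from the table, <chi_2*chi_5, chi> = (1/8) sum_C |C| (chi_2*chi_5)(C) conj(chi(C)):
  <chi_2*chi_5, chi_1> = (1/8)[1*(2)*conj(1) + 1*(-2)*conj(1) + 2*(0)*conj(1) + 2*(0)*conj(1) + 2*(0)*conj(1)]
      = (1/8)[(2) + (-2) + (0) + (0) + (0)] = 0/8 = 0
  <chi_2*chi_5, chi_2> = (1/8)[1*(2)*conj(1) + 1*(-2)*conj(1) + 2*(0)*conj(1) + 2*(0)*conj(-1) + 2*(0)*conj(-1)]
      = (1/8)[(2) + (-2) + (0) + (0) + (0)] = 0/8 = 0
  <chi_2*chi_5, chi_3> = (1/8)[1*(2)*conj(1) + 1*(-2)*conj(1) + 2*(0)*conj(-1) + 2*(0)*conj(1) + 2*(0)*conj(-1)]
      = (1/8)[(2) + (-2) + (0) + (0) + (0)] = 0/8 = 0
  <chi_2*chi_5, chi_4> = (1/8)[1*(2)*conj(1) + 1*(-2)*conj(1) + 2*(0)*conj(-1) + 2*(0)*conj(-1) + 2*(0)*conj(1)]
      = (1/8)[(2) + (-2) + (0) + (0) + (0)] = 0/8 = 0
  <chi_2*chi_5, chi_5> = (1/8)[1*(2)*conj(2) + 1*(-2)*conj(-2) + 2*(0)*conj(0) + 2*(0)*conj(0) + 2*(0)*conj(0)]
      = (1/8)[(4) + (4) + (0) + (0) + (0)] = 8/8 = 1
Hence the multiplicities are chi_5: 1. Dimension check: dim(chi_2)*dim(chi_5) = 1*2 = 2 and sum (mult * dim) = 1*2 = 2.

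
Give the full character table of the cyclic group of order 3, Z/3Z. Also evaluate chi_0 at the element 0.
Character table of Z/3Z (irreps indexed chi_0,...,chi_2 with chi_k(m) = zeta_3^(k*m), zeta_3 = exp(2*pi*i/3)):
  irrep \ class  {0} (size 1)  {1} (size 1)    {2} (size 1)  
  chi_0          1             1               1             
  chi_1          1             exp(2*I*pi/3)   exp(-2*I*pi/3)
  chi_2          1             exp(-2*I*pi/3)  exp(2*I*pi/3) 

Spot check: chi_0(0) = zeta_3^(0*0) = zeta_3^0 = 1.

Why: Z/3Z is abelian, so all 3 irreducible complex representations are 1-dimensional. They are given by chi_k(m) = zeta_3^(k*m) for k = 0,...,2. Row orthogonality: sum_m chi_k(m) conj(chi_l(m)) = 3 * [k = l].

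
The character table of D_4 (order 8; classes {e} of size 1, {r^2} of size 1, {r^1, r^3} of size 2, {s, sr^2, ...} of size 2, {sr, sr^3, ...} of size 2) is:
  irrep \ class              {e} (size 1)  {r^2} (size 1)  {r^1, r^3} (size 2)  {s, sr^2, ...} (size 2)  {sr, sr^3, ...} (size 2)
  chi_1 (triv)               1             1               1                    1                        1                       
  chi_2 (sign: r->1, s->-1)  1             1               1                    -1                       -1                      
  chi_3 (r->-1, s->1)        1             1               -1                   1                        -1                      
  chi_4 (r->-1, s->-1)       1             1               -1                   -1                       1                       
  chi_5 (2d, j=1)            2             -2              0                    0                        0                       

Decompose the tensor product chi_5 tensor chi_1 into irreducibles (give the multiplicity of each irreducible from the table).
chi_5 tensor chi_1 = chi_5 (all other irreducibles have multiplicity 0).

Reasoning: The character of a tensor product is the pointwise product (chi_5 * chi_1)(C) = chi_5(C) * chi_1(C):
  {e}: (2)*(1), {r^2}: (-2)*(1), {r^1, r^3}: (0)*(1), {s, sr^2, ...}: (0)*(1), {sr, sr^3, ...}: (0)*(1)
so (chi_5 * chi_1) takes values
  {e} -> 2, {r^2} -> -2, {r^1, r^3} -> 0, {s, sr^2, ...} -> 0, {sr, sr^3, ...} -> 0.
Now take the inner product of this character with each irreducible chi from the table, <chi_5*chi_1, chi> = (1/8) sum_C |C| (chi_5*chi_1)(C) conj(chi(C)):
  <chi_5*chi_1, chi_1> = (1/8)[1*(2)*conj(1) + 1*(-2)*conj(1) + 2*(0)*conj(1) + 2*(0)*conj(1) + 2*(0)*conj(1)]
      = (1/8)[(2) + (-2) + (0) + (0) + (0)] = 0/8 = 0
  <chi_5*chi_1, chi_2> = (1/8)[1*(2)*conj(1) + 1*(-2)*conj(1) + 2*(0)*conj(1) + 2*(0)*conj(-1) + 2*(0)*conj(-1)]
      = (1/8)[(2) + (-2) + (0) + (0) + (0)] = 0/8 = 0
  <chi_5*chi_1, chi_3> = (1/8)[1*(2)*conj(1) + 1*(-2)*conj(1) + 2*(0)*conj(-1) + 2*(0)*conj(1) + 2*(0)*conj(-1)]
      = (1/8)[(2) + (-2) + (0) + (0) + (0)] = 0/8 = 0
  <chi_5*chi_1, chi_4> = (1/8)[1*(2)*conj(1) + 1*(-2)*conj(1) + 2*(0)*conj(-1) + 2*(0)*conj(-1) + 2*(0)*conj(1)]
      = (1/8)[(2) + (-2) + (0) + (0) + (0)] = 0/8 = 0
  <chi_5*chi_1, chi_5> = (1/8)[1*(2)*conj(2) + 1*(-2)*conj(-2) + 2*(0)*conj(0) + 2*(0)*conj(0) + 2*(0)*conj(0)]
      = (1/8)[(4) + (4) + (0) + (0) + (0)] = 8/8 = 1
Hence the multiplicities are chi_5: 1. Dimension check: dim(chi_5)*dim(chi_1) = 2*1 = 2 and sum (mult * dim) = 1*2 = 2.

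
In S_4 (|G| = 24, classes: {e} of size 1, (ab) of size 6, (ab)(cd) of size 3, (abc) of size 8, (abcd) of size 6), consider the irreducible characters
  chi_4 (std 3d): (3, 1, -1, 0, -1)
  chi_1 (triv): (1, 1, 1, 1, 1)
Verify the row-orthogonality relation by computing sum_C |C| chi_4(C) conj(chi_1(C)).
Sum = 0; so <chi_4, chi_1> = 0 (distinct irreducibles are orthogonal).

Derivation: Compute term by term over conjugacy classes (|C| * chi_4(C) * conj(chi_1(C))):
  1*(3)*conj(1) + 6*(1)*conj(1) + 3*(-1)*conj(1) + 8*(0)*conj(1) + 6*(-1)*conj(1)
  = (3) + (6) + (-3) + (0) + (-6)
  = 0.
Dividing by |G| = 24 gives 0/24 = 0, matching the row-orthogonality relation <chi_4, chi_1> = [chi_4 = chi_1].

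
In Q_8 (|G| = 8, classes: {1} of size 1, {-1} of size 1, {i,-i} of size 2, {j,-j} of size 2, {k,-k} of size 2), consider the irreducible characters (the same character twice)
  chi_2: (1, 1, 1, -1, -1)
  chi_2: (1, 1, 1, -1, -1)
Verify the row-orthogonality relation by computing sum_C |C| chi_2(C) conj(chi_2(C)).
Sum = 8 = |G| = 8; so <chi_2, chi_2> = 1 (norm-1 confirms irreducibility).

Why: Compute term by term over conjugacy classes (|C| * chi_2(C) * conj(chi_2(C))):
  1*(1)*conj(1) + 1*(1)*conj(1) + 2*(1)*conj(1) + 2*(-1)*conj(-1) + 2*(-1)*conj(-1)
  = (1) + (1) + (2) + (2) + (2)
  = 8.
Dividing by |G| = 8 gives 8/8 = 1, matching the row-orthogonality relation <chi_2, chi_2> = [chi_2 = chi_2].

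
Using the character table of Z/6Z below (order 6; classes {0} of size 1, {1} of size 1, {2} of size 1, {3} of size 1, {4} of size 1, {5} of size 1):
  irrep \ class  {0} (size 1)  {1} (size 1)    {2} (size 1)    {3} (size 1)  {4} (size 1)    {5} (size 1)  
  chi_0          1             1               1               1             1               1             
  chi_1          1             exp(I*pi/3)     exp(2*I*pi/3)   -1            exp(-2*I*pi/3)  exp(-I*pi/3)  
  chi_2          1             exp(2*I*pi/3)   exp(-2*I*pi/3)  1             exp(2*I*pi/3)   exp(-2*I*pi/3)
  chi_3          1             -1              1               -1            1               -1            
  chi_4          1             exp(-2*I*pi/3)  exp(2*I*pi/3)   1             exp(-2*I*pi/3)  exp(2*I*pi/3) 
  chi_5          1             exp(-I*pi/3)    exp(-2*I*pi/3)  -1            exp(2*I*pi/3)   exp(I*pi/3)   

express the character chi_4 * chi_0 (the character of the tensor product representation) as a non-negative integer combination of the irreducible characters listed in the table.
chi_4 tensor chi_0 = chi_4 (all other irreducibles have multiplicity 0).

Proof sketch: The character of a tensor product is the pointwise product (chi_4 * chi_0)(C) = chi_4(C) * chi_0(C):
  {0}: (1)*(1), {1}: (exp(-2*I*pi/3))*(1), {2}: (exp(2*I*pi/3))*(1), {3}: (1)*(1), {4}: (exp(-2*I*pi/3))*(1), {5}: (exp(2*I*pi/3))*(1)
so (chi_4 * chi_0) takes values
  {0} -> 1, {1} -> exp(-2*I*pi/3), {2} -> exp(2*I*pi/3), {3} -> 1, {4} -> exp(-2*I*pi/3), {5} -> exp(2*I*pi/3).
Now take the inner product of this character with each irreducible chi from the table, <chi_4*chi_0, chi> = (1/6) sum_C |C| (chi_4*chi_0)(C) conj(chi(C)):
  <chi_4*chi_0, chi_0> = (1/6)[1*(1)*conj(1) + 1*(exp(-2*I*pi/3))*conj(1) + 1*(exp(2*I*pi/3))*conj(1) + 1*(1)*conj(1) + 1*(exp(-2*I*pi/3))*conj(1) + 1*(exp(2*I*pi/3))*conj(1)]
      = (1/6)[(1) + (exp(-2*I*pi/3)) + (exp(2*I*pi/3)) + (1) + (exp(-2*I*pi/3)) + (exp(2*I*pi/3))] = 0/6 = 0
  <chi_4*chi_0, chi_1> = (1/6)[1*(1)*conj(1) + 1*(exp(-2*I*pi/3))*conj(exp(I*pi/3)) + 1*(exp(2*I*pi/3))*conj(exp(2*I*pi/3)) + 1*(1)*conj(-1) + 1*(exp(-2*I*pi/3))*conj(exp(-2*I*pi/3)) + 1*(exp(2*I*pi/3))*conj(exp(-I*pi/3))]
      = (1/6)[(1) + (-1) + (1) + (-1) + (1) + (-1)] = 0/6 = 0
  <chi_4*chi_0, chi_2> = (1/6)[1*(1)*conj(1) + 1*(exp(-2*I*pi/3))*conj(exp(2*I*pi/3)) + 1*(exp(2*I*pi/3))*conj(exp(-2*I*pi/3)) + 1*(1)*conj(1) + 1*(exp(-2*I*pi/3))*conj(exp(2*I*pi/3)) + 1*(exp(2*I*pi/3))*conj(exp(-2*I*pi/3))]
      = (1/6)[(1) + (exp(2*I*pi/3)) + (exp(-2*I*pi/3)) + (1) + (exp(2*I*pi/3)) + (exp(-2*I*pi/3))] = 0/6 = 0
  <chi_4*chi_0, chi_3> = (1/6)[1*(1)*conj(1) + 1*(exp(-2*I*pi/3))*conj(-1) + 1*(exp(2*I*pi/3))*conj(1) + 1*(1)*conj(-1) + 1*(exp(-2*I*pi/3))*conj(1) + 1*(exp(2*I*pi/3))*conj(-1)]
      = (1/6)[(1) + (-exp(-2*I*pi/3)) + (exp(2*I*pi/3)) + (-1) + (exp(-2*I*pi/3)) + (-exp(2*I*pi/3))] = 0/6 = 0
  <chi_4*chi_0, chi_4> = (1/6)[1*(1)*conj(1) + 1*(exp(-2*I*pi/3))*conj(exp(-2*I*pi/3)) + 1*(exp(2*I*pi/3))*conj(exp(2*I*pi/3)) + 1*(1)*conj(1) + 1*(exp(-2*I*pi/3))*conj(exp(-2*I*pi/3)) + 1*(exp(2*I*pi/3))*conj(exp(2*I*pi/3))]
      = (1/6)[(1) + (1) + (1) + (1) + (1) + (1)] = 6/6 = 1
  <chi_4*chi_0, chi_5> = (1/6)[1*(1)*conj(1) + 1*(exp(-2*I*pi/3))*conj(exp(-I*pi/3)) + 1*(exp(2*I*pi/3))*conj(exp(-2*I*pi/3)) + 1*(1)*conj(-1) + 1*(exp(-2*I*pi/3))*conj(exp(2*I*pi/3)) + 1*(exp(2*I*pi/3))*conj(exp(I*pi/3))]
      = (1/6)[(1) + (exp(-I*pi/3)) + (exp(-2*I*pi/3)) + (-1) + (exp(2*I*pi/3)) + (exp(I*pi/3))] = 0/6 = 0
(Exp terms are combined using exp(i*s)*conj(exp(i*t)) = exp(i*(s-t)), and sums of them are collapsed using the identity that for every m > 1 the m distinct m-th roots of unity sum to 0, e.g. 1 + exp(2*I*pi/3) + exp(-2*I*pi/3) = 0.)
Hence the multiplicities are chi_4: 1. Dimension check: dim(chi_4)*dim(chi_0) = 1*1 = 1 and sum (mult * dim) = 1*1 = 1.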